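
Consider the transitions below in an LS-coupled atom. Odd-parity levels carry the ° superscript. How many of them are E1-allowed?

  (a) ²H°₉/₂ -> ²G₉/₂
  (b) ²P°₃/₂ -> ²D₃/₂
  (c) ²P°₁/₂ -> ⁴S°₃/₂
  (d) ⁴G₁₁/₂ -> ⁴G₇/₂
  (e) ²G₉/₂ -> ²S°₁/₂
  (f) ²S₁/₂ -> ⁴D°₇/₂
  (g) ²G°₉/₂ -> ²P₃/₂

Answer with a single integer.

2

(a) allowed
(b) allowed
(c) forbidden (parity, ΔS fail)
(d) forbidden (parity, ΔJ fail)
(e) forbidden (ΔL, ΔJ fail)
(f) forbidden (ΔS, ΔL, ΔJ fail)
(g) forbidden (ΔL, ΔJ fail)
Total allowed: 2 of 7.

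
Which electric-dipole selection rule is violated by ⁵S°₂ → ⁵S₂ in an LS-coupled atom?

the L=0 ↔ L=0 exclusion

Reading off the term symbols: S 2→2, L 0→0, J 2→2, parity odd→even.
Parity must change: odd → even — ok.
ΔS = 0: S: 2 → 2 — ok.
ΔL = 0, ±1 (not L=0↔0): L: 0 → 0, ΔL = +0 — fails.
ΔJ = 0, ±1 (not J=0↔0): J: 2 → 2, ΔJ = +0 — ok.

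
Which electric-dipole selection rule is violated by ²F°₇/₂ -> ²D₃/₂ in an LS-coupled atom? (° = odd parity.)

Reading off the term symbols: S 1/2→1/2, L 3→2, J 7/2→3/2, parity odd→even.
Parity must change: odd → even — satisfied.
ΔS = 0: S: 1/2 → 1/2 — satisfied.
ΔL = 0, ±1 (not L=0↔0): L: 3 → 2, ΔL = -1 — satisfied.
ΔJ = 0, ±1 (not J=0↔0): J: 7/2 → 3/2, ΔJ = -2 — violated.

the ΔJ = 0, ±1 rule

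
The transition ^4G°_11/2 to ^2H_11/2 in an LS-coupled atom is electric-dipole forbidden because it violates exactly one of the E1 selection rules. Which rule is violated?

the ΔS = 0 rule

Reading off the term symbols: S 3/2→1/2, L 4→5, J 11/2→11/2, parity odd→even.
ΔS = 0: S: 3/2 → 1/2 — ✗.
ΔL = 0, ±1 (not L=0↔0): L: 4 → 5, ΔL = +1 — ✓.
ΔJ = 0, ±1 (not J=0↔0): J: 11/2 → 11/2, ΔJ = +0 — ✓.
Parity must change: odd → even — ✓.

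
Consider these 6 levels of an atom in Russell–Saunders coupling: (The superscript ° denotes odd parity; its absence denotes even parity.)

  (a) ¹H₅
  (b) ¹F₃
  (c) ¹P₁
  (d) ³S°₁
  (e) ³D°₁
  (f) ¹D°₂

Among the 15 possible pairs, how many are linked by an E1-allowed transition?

2

(a)–(b): forbidden (parity, ΔL, ΔJ).
(a)–(c): forbidden (parity, ΔL, ΔJ).
(a)–(d): forbidden (ΔS, ΔL, ΔJ).
(a)–(e): forbidden (ΔS, ΔL, ΔJ).
(a)–(f): forbidden (ΔL, ΔJ).
(b)–(c): forbidden (parity, ΔL, ΔJ).
(b)–(d): forbidden (ΔS, ΔL, ΔJ).
(b)–(e): forbidden (ΔS, ΔJ).
(b)–(f): allowed.
(c)–(d): forbidden (ΔS).
(c)–(e): forbidden (ΔS).
(c)–(f): allowed.
(d)–(e): forbidden (parity, ΔL).
(d)–(f): forbidden (parity, ΔS, ΔL).
(e)–(f): forbidden (parity, ΔS).
Allowed pairs: 2 of 15.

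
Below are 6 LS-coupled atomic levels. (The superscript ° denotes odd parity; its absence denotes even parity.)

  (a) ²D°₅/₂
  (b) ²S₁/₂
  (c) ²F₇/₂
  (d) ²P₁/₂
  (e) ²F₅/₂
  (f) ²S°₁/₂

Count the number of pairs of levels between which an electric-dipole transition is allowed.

(a)–(b): forbidden (ΔL, ΔJ).
(a)–(c): allowed.
(a)–(d): forbidden (ΔJ).
(a)–(e): allowed.
(a)–(f): forbidden (parity, ΔL, ΔJ).
(b)–(c): forbidden (parity, ΔL, ΔJ).
(b)–(d): forbidden (parity).
(b)–(e): forbidden (parity, ΔL, ΔJ).
(b)–(f): forbidden (ΔL).
(c)–(d): forbidden (parity, ΔL, ΔJ).
(c)–(e): forbidden (parity).
(c)–(f): forbidden (ΔL, ΔJ).
(d)–(e): forbidden (parity, ΔL, ΔJ).
(d)–(f): allowed.
(e)–(f): forbidden (ΔL, ΔJ).
Allowed pairs: 3 of 15.

3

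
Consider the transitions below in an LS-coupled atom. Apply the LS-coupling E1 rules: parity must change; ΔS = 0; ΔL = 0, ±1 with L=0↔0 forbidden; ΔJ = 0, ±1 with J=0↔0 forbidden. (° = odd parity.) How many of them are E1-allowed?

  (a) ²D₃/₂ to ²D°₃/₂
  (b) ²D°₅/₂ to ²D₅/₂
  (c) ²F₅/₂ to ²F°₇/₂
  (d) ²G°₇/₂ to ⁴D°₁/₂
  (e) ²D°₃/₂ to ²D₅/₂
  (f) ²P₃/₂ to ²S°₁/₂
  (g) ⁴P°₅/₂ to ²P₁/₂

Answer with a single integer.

(a) allowed
(b) allowed
(c) allowed
(d) forbidden (parity, ΔS, ΔL, ΔJ fail)
(e) allowed
(f) allowed
(g) forbidden (ΔS, ΔJ fail)
Total allowed: 5 of 7.

5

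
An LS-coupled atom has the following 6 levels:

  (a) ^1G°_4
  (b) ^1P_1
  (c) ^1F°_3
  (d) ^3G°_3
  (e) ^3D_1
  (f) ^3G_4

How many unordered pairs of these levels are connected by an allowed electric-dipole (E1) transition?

(a)–(b): forbidden (ΔL, ΔJ).
(a)–(c): forbidden (parity).
(a)–(d): forbidden (parity, ΔS).
(a)–(e): forbidden (ΔS, ΔL, ΔJ).
(a)–(f): forbidden (ΔS).
(b)–(c): forbidden (ΔL, ΔJ).
(b)–(d): forbidden (ΔS, ΔL, ΔJ).
(b)–(e): forbidden (parity, ΔS).
(b)–(f): forbidden (parity, ΔS, ΔL, ΔJ).
(c)–(d): forbidden (parity, ΔS).
(c)–(e): forbidden (ΔS, ΔJ).
(c)–(f): forbidden (ΔS).
(d)–(e): forbidden (ΔL, ΔJ).
(d)–(f): allowed.
(e)–(f): forbidden (parity, ΔL, ΔJ).
Allowed pairs: 1 of 15.

1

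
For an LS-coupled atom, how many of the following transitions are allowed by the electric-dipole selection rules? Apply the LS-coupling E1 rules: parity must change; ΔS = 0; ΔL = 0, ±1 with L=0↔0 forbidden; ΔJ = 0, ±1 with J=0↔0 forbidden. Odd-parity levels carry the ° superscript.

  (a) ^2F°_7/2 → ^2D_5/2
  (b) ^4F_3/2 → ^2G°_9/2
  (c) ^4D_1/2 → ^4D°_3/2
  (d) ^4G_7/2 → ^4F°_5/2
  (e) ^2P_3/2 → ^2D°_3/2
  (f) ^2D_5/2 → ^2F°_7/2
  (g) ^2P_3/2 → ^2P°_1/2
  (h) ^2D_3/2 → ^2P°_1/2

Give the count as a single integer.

(a) allowed
(b) forbidden (ΔS, ΔJ fail)
(c) allowed
(d) allowed
(e) allowed
(f) allowed
(g) allowed
(h) allowed
Total allowed: 7 of 8.

7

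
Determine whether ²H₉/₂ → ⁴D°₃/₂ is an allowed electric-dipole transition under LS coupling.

Initial level: S=1/2, L=5, J=9/2, parity even. Final level: S=3/2, L=2, J=3/2, parity odd.
Parity must change: even → odd — satisfied.
ΔS = 0: S: 1/2 → 3/2 — violated.
ΔL = 0, ±1 (not L=0↔0): L: 5 → 2, ΔL = -3 — violated.
ΔJ = 0, ±1 (not J=0↔0): J: 9/2 → 3/2, ΔJ = -3 — violated.
Rule(s) violated: ΔS, ΔL, ΔJ.

forbidden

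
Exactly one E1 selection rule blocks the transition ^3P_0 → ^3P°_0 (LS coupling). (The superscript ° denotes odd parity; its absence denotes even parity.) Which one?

Reading off the term symbols: S 1→1, L 1→1, J 0→0, parity even→odd.
Parity must change: even → odd — ok.
ΔS = 0: S: 1 → 1 — ok.
ΔL = 0, ±1 (not L=0↔0): L: 1 → 1, ΔL = +0 — ok.
ΔJ = 0, ±1 (not J=0↔0): J: 0 → 0, ΔJ = +0 — fails.

the J=0 ↔ J=0 exclusion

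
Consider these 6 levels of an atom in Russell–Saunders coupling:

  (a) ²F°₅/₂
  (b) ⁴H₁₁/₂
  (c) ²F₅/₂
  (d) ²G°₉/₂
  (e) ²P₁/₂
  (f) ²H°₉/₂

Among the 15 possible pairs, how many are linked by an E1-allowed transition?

1

(a)–(b): forbidden (ΔS, ΔL, ΔJ).
(a)–(c): allowed.
(a)–(d): forbidden (parity, ΔJ).
(a)–(e): forbidden (ΔL, ΔJ).
(a)–(f): forbidden (parity, ΔL, ΔJ).
(b)–(c): forbidden (parity, ΔS, ΔL, ΔJ).
(b)–(d): forbidden (ΔS).
(b)–(e): forbidden (parity, ΔS, ΔL, ΔJ).
(b)–(f): forbidden (ΔS).
(c)–(d): forbidden (ΔJ).
(c)–(e): forbidden (parity, ΔL, ΔJ).
(c)–(f): forbidden (ΔL, ΔJ).
(d)–(e): forbidden (ΔL, ΔJ).
(d)–(f): forbidden (parity).
(e)–(f): forbidden (ΔL, ΔJ).
Allowed pairs: 1 of 15.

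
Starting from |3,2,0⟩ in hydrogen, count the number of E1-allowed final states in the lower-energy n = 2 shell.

3

E1 requires Δl = ±1, so l_f ∈ {1, 3}; with 0 ≤ l_f ≤ n_f−1 = 1, the allowed l_f values are {1}.
For l_f = 1: m_f ∈ {m_i−1, m_i, m_i+1} ∩ [−1, 1] = {-1, 0, 1} → 3 states.
Total: 3.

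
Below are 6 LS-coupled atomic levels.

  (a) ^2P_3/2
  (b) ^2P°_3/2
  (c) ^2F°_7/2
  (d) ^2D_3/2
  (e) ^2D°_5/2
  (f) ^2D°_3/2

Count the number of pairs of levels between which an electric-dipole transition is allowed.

(a)–(b): allowed.
(a)–(c): forbidden (ΔL, ΔJ).
(a)–(d): forbidden (parity).
(a)–(e): allowed.
(a)–(f): allowed.
(b)–(c): forbidden (parity, ΔL, ΔJ).
(b)–(d): allowed.
(b)–(e): forbidden (parity).
(b)–(f): forbidden (parity).
(c)–(d): forbidden (ΔJ).
(c)–(e): forbidden (parity).
(c)–(f): forbidden (parity, ΔJ).
(d)–(e): allowed.
(d)–(f): allowed.
(e)–(f): forbidden (parity).
Allowed pairs: 6 of 15.

6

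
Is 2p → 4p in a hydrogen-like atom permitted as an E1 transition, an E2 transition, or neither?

Δl = 1 − 1 = +0; l_i + l_f = 2.
E1 (Δl = ±1): not satisfied.
E2 (Δl = 0,±2, l_i+l_f ≥ 2): satisfied.

E2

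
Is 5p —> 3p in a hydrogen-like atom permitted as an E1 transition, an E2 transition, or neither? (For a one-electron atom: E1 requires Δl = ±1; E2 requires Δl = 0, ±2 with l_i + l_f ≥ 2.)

E2

Δl = 1 − 1 = +0; l_i + l_f = 2.
E1 (Δl = ±1): not satisfied.
E2 (Δl = 0,±2, l_i+l_f ≥ 2): satisfied.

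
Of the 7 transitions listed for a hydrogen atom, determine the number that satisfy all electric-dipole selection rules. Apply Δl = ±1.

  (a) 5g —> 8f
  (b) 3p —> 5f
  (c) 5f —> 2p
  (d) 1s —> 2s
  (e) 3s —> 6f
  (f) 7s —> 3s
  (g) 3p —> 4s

2

(a) allowed
(b) forbidden — Δl = +2 (E1 requires Δl = ±1)
(c) forbidden — Δl = -2 (E1 requires Δl = ±1)
(d) forbidden — Δl = +0 (E1 requires Δl = ±1)
(e) forbidden — Δl = +3 (E1 requires Δl = ±1)
(f) forbidden — Δl = +0 (E1 requires Δl = ±1)
(g) allowed
Total allowed: 2 of 7.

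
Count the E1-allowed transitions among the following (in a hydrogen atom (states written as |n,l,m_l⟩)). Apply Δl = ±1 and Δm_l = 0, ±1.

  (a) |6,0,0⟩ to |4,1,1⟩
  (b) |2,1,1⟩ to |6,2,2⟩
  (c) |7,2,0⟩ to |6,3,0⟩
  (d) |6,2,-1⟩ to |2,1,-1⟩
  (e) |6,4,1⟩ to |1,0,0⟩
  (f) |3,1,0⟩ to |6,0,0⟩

5

(a) allowed
(b) allowed
(c) allowed
(d) allowed
(e) forbidden — Δl = -4 (E1 requires Δl = ±1)
(f) allowed
Total allowed: 5 of 6.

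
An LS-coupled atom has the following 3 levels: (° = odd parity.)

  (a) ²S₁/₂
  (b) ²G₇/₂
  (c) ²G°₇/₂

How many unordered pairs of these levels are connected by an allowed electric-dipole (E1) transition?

1

(a)–(b): forbidden (parity, ΔL, ΔJ).
(a)–(c): forbidden (ΔL, ΔJ).
(b)–(c): allowed.
Allowed pairs: 1 of 3.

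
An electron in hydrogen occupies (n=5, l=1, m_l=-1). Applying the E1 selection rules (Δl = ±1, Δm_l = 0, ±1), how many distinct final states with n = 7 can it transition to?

E1 requires Δl = ±1, so l_f ∈ {0, 2}; with 0 ≤ l_f ≤ n_f−1 = 6, the allowed l_f values are {0, 2}.
For l_f = 0: m_f ∈ {m_i−1, m_i, m_i+1} ∩ [−0, 0] = {0} → 1 state.
For l_f = 2: m_f ∈ {m_i−1, m_i, m_i+1} ∩ [−2, 2] = {-2, -1, 0} → 3 states.
Total: 4.

4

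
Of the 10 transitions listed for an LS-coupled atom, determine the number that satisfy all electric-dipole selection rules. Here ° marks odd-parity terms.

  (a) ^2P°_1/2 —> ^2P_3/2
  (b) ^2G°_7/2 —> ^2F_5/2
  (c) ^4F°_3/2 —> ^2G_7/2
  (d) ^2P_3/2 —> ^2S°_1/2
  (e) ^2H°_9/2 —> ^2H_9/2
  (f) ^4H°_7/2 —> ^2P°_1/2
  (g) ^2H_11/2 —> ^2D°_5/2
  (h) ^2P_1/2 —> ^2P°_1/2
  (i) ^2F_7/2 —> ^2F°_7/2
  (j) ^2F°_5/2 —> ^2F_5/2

(a) allowed
(b) allowed
(c) forbidden (ΔS, ΔJ fail)
(d) allowed
(e) allowed
(f) forbidden (parity, ΔS, ΔL, ΔJ fail)
(g) forbidden (ΔL, ΔJ fail)
(h) allowed
(i) allowed
(j) allowed
Total allowed: 7 of 10.

7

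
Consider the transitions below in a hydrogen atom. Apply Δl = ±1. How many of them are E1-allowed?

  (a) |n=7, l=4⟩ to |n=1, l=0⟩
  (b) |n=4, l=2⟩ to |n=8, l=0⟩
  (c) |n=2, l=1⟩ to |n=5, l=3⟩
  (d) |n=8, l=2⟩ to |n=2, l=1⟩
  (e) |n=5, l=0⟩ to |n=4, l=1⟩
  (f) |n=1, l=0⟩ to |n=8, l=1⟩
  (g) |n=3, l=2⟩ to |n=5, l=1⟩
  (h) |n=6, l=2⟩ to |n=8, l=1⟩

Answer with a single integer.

5

(a) forbidden — Δl = -4 (E1 requires Δl = ±1)
(b) forbidden — Δl = -2 (E1 requires Δl = ±1)
(c) forbidden — Δl = +2 (E1 requires Δl = ±1)
(d) allowed
(e) allowed
(f) allowed
(g) allowed
(h) allowed
Total allowed: 5 of 8.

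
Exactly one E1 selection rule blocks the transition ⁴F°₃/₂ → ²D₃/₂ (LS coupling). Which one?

the ΔS = 0 rule

Initial level: S=3/2, L=3, J=3/2, parity odd. Final level: S=1/2, L=2, J=3/2, parity even.
Parity must change: odd → even — ✓.
ΔL = 0, ±1 (not L=0↔0): L: 3 → 2, ΔL = -1 — ✓.
ΔJ = 0, ±1 (not J=0↔0): J: 3/2 → 3/2, ΔJ = +0 — ✓.
ΔS = 0: S: 3/2 → 1/2 — ✗.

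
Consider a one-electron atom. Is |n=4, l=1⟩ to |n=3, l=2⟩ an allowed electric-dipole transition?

l: 1 → 2 (Δl = +1). Δl = ±1 passes.
All E1 selection rules are satisfied.

allowed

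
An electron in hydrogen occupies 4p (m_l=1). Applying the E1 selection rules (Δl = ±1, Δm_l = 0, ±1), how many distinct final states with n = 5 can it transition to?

4

E1 requires Δl = ±1, so l_f ∈ {0, 2}; with 0 ≤ l_f ≤ n_f−1 = 4, the allowed l_f values are {0, 2}.
For l_f = 0: m_f ∈ {m_i−1, m_i, m_i+1} ∩ [−0, 0] = {0} → 1 state.
For l_f = 2: m_f ∈ {m_i−1, m_i, m_i+1} ∩ [−2, 2] = {0, 1, 2} → 3 states.
Total: 4.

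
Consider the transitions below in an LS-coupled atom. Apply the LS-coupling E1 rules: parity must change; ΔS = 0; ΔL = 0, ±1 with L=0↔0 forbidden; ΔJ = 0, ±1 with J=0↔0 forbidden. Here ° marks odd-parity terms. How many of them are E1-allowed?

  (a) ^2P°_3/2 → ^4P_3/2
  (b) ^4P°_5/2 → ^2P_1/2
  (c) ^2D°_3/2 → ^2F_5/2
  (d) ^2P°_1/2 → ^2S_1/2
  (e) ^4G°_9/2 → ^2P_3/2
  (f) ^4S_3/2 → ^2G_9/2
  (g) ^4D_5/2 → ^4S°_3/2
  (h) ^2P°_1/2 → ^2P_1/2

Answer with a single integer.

(a) forbidden (ΔS fails)
(b) forbidden (ΔS, ΔJ fail)
(c) allowed
(d) allowed
(e) forbidden (ΔS, ΔL, ΔJ fail)
(f) forbidden (parity, ΔS, ΔL, ΔJ fail)
(g) forbidden (ΔL fails)
(h) allowed
Total allowed: 3 of 8.

3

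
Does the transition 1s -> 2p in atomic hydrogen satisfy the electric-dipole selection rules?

allowed

Δl = 1 − 0 = +1; the E1 rule Δl = ±1 is ok.
All E1 selection rules are satisfied.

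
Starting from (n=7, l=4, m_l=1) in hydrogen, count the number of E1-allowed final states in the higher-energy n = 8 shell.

E1 requires Δl = ±1, so l_f ∈ {3, 5}; with 0 ≤ l_f ≤ n_f−1 = 7, the allowed l_f values are {3, 5}.
For l_f = 3: m_f ∈ {m_i−1, m_i, m_i+1} ∩ [−3, 3] = {0, 1, 2} → 3 states.
For l_f = 5: m_f ∈ {m_i−1, m_i, m_i+1} ∩ [−5, 5] = {0, 1, 2} → 3 states.
Total: 6.

6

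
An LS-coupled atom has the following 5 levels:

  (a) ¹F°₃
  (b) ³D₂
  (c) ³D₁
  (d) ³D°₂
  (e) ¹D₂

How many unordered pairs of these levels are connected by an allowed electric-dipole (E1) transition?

(a)–(b): forbidden (ΔS).
(a)–(c): forbidden (ΔS, ΔJ).
(a)–(d): forbidden (parity, ΔS).
(a)–(e): allowed.
(b)–(c): forbidden (parity).
(b)–(d): allowed.
(b)–(e): forbidden (parity, ΔS).
(c)–(d): allowed.
(c)–(e): forbidden (parity, ΔS).
(d)–(e): forbidden (ΔS).
Allowed pairs: 3 of 10.

3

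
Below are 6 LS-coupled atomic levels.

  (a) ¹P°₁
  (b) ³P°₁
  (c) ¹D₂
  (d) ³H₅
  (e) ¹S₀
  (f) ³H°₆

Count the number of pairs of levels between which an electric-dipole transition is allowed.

(a)–(b): forbidden (parity, ΔS).
(a)–(c): allowed.
(a)–(d): forbidden (ΔS, ΔL, ΔJ).
(a)–(e): allowed.
(a)–(f): forbidden (parity, ΔS, ΔL, ΔJ).
(b)–(c): forbidden (ΔS).
(b)–(d): forbidden (ΔL, ΔJ).
(b)–(e): forbidden (ΔS).
(b)–(f): forbidden (parity, ΔL, ΔJ).
(c)–(d): forbidden (parity, ΔS, ΔL, ΔJ).
(c)–(e): forbidden (parity, ΔL, ΔJ).
(c)–(f): forbidden (ΔS, ΔL, ΔJ).
(d)–(e): forbidden (parity, ΔS, ΔL, ΔJ).
(d)–(f): allowed.
(e)–(f): forbidden (ΔS, ΔL, ΔJ).
Allowed pairs: 3 of 15.

3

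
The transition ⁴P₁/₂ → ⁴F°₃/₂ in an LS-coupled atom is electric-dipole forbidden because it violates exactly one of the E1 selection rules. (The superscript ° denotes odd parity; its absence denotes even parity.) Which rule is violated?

the ΔL = 0, ±1 rule

Parity must change: even → odd — satisfied.
ΔJ = 0, ±1 (not J=0↔0): J: 1/2 → 3/2, ΔJ = +1 — satisfied.
ΔL = 0, ±1 (not L=0↔0): L: 1 → 3, ΔL = +2 — violated.
ΔS = 0: S: 3/2 → 3/2 — satisfied.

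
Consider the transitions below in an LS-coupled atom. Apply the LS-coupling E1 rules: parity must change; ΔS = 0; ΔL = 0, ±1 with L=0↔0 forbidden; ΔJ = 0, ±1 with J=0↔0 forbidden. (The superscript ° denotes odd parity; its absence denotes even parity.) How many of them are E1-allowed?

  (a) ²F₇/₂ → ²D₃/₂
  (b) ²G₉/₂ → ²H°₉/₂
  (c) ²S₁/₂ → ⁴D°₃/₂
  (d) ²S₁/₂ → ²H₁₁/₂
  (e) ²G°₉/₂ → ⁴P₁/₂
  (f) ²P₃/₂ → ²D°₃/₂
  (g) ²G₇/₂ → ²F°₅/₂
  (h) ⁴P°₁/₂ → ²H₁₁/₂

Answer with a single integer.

(a) forbidden (parity, ΔJ fail)
(b) allowed
(c) forbidden (ΔS, ΔL fail)
(d) forbidden (parity, ΔL, ΔJ fail)
(e) forbidden (ΔS, ΔL, ΔJ fail)
(f) allowed
(g) allowed
(h) forbidden (ΔS, ΔL, ΔJ fail)
Total allowed: 3 of 8.

3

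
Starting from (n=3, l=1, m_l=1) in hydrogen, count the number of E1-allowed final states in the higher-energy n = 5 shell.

E1 requires Δl = ±1, so l_f ∈ {0, 2}; with 0 ≤ l_f ≤ n_f−1 = 4, the allowed l_f values are {0, 2}.
For l_f = 0: m_f ∈ {m_i−1, m_i, m_i+1} ∩ [−0, 0] = {0} → 1 state.
For l_f = 2: m_f ∈ {m_i−1, m_i, m_i+1} ∩ [−2, 2] = {0, 1, 2} → 3 states.
Total: 4.

4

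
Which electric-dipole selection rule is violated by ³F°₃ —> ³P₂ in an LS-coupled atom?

Reading off the term symbols: S 1→1, L 3→1, J 3→2, parity odd→even.
Parity must change: odd → even — ok.
ΔS = 0: S: 1 → 1 — ok.
ΔL = 0, ±1 (not L=0↔0): L: 3 → 1, ΔL = -2 — fails.
ΔJ = 0, ±1 (not J=0↔0): J: 3 → 2, ΔJ = -1 — ok.

the ΔL = 0, ±1 rule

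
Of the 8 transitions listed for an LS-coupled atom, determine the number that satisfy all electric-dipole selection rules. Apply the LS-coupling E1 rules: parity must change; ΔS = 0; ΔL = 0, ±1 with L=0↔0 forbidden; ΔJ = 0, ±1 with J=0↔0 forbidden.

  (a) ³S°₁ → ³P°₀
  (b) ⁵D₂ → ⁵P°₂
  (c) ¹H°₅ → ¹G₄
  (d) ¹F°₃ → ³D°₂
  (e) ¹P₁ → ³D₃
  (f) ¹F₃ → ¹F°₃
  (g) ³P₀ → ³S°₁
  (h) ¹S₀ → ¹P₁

4

(a) forbidden (parity fails)
(b) allowed
(c) allowed
(d) forbidden (parity, ΔS fail)
(e) forbidden (parity, ΔS, ΔJ fail)
(f) allowed
(g) allowed
(h) forbidden (parity fails)
Total allowed: 4 of 8.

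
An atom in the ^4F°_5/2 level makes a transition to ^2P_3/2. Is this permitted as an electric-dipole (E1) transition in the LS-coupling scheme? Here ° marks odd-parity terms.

Parity must change: odd → even — passes.
ΔS = 0: S: 3/2 → 1/2 — fails.
ΔL = 0, ±1 (not L=0↔0): L: 3 → 1, ΔL = -2 — fails.
ΔJ = 0, ±1 (not J=0↔0): J: 5/2 → 3/2, ΔJ = -1 — passes.
Rule(s) violated: ΔS, ΔL.

forbidden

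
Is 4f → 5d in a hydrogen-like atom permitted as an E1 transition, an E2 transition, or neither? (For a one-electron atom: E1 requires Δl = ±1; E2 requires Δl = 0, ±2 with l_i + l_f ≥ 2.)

Δl = 2 − 3 = -1; l_i + l_f = 5.
E1 (Δl = ±1): satisfied.
E2 (Δl = 0,±2, l_i+l_f ≥ 2): not satisfied.

E1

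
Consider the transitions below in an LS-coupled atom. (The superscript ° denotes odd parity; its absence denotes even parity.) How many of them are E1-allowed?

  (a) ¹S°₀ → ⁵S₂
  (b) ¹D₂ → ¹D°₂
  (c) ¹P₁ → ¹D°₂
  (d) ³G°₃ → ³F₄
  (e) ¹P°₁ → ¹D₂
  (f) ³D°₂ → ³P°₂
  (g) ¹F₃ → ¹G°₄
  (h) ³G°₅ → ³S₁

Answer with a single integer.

5

(a) forbidden (ΔS, ΔL, ΔJ fail)
(b) allowed
(c) allowed
(d) allowed
(e) allowed
(f) forbidden (parity fails)
(g) allowed
(h) forbidden (ΔL, ΔJ fail)
Total allowed: 5 of 8.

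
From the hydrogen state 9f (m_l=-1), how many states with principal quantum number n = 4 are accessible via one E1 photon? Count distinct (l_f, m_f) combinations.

E1 requires Δl = ±1, so l_f ∈ {2, 4}; with 0 ≤ l_f ≤ n_f−1 = 3, the allowed l_f values are {2}.
For l_f = 2: m_f ∈ {m_i−1, m_i, m_i+1} ∩ [−2, 2] = {-2, -1, 0} → 3 states.
Total: 3.

3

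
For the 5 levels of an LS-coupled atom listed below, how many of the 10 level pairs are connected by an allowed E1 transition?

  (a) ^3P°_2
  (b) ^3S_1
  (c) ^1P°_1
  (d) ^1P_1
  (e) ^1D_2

(a)–(b): allowed.
(a)–(c): forbidden (parity, ΔS).
(a)–(d): forbidden (ΔS).
(a)–(e): forbidden (ΔS).
(b)–(c): forbidden (ΔS).
(b)–(d): forbidden (parity, ΔS).
(b)–(e): forbidden (parity, ΔS, ΔL).
(c)–(d): allowed.
(c)–(e): allowed.
(d)–(e): forbidden (parity).
Allowed pairs: 3 of 10.

3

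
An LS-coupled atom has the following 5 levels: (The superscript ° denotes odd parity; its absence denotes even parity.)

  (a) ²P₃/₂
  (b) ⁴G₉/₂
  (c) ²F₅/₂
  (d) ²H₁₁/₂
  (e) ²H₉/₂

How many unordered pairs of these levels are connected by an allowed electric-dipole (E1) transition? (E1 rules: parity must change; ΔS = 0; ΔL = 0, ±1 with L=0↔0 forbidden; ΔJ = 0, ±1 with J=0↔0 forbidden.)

0

(a)–(b): forbidden (parity, ΔS, ΔL, ΔJ).
(a)–(c): forbidden (parity, ΔL).
(a)–(d): forbidden (parity, ΔL, ΔJ).
(a)–(e): forbidden (parity, ΔL, ΔJ).
(b)–(c): forbidden (parity, ΔS, ΔJ).
(b)–(d): forbidden (parity, ΔS).
(b)–(e): forbidden (parity, ΔS).
(c)–(d): forbidden (parity, ΔL, ΔJ).
(c)–(e): forbidden (parity, ΔL, ΔJ).
(d)–(e): forbidden (parity).
Allowed pairs: 0 of 10.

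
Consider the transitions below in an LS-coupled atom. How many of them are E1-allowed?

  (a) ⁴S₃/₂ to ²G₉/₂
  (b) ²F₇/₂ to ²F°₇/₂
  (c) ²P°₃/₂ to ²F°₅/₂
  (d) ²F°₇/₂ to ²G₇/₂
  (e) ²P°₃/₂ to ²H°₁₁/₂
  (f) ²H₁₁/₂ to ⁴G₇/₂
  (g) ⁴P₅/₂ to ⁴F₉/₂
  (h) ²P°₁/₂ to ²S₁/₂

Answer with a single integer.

(a) forbidden (parity, ΔS, ΔL, ΔJ fail)
(b) allowed
(c) forbidden (parity, ΔL fail)
(d) allowed
(e) forbidden (parity, ΔL, ΔJ fail)
(f) forbidden (parity, ΔS, ΔJ fail)
(g) forbidden (parity, ΔL, ΔJ fail)
(h) allowed
Total allowed: 3 of 8.

3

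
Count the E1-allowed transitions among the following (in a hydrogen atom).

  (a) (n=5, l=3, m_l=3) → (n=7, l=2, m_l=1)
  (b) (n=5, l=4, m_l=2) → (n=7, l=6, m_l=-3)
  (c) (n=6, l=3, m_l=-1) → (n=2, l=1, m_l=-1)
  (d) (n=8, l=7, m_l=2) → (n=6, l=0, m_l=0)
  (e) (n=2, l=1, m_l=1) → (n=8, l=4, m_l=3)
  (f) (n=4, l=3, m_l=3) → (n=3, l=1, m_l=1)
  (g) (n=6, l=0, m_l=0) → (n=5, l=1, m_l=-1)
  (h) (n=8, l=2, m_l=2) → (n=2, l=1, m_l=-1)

(a) forbidden — Δm_l = -2 (E1 requires Δm_l = 0, ±1)
(b) forbidden — Δl = +2 (E1 requires Δl = ±1); Δm_l = -5 (E1 requires Δm_l = 0, ±1)
(c) forbidden — Δl = -2 (E1 requires Δl = ±1)
(d) forbidden — Δl = -7 (E1 requires Δl = ±1); Δm_l = -2 (E1 requires Δm_l = 0, ±1)
(e) forbidden — Δl = +3 (E1 requires Δl = ±1); Δm_l = +2 (E1 requires Δm_l = 0, ±1)
(f) forbidden — Δl = -2 (E1 requires Δl = ±1); Δm_l = -2 (E1 requires Δm_l = 0, ±1)
(g) allowed
(h) forbidden — Δm_l = -3 (E1 requires Δm_l = 0, ±1)
Total allowed: 1 of 8.

1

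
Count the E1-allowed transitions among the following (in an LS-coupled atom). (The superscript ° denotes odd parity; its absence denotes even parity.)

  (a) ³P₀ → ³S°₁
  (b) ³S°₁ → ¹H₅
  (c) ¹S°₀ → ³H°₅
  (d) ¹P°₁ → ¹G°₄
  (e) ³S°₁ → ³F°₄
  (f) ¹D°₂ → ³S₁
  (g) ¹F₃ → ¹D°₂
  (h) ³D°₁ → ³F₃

(a) allowed
(b) forbidden (ΔS, ΔL, ΔJ fail)
(c) forbidden (parity, ΔS, ΔL, ΔJ fail)
(d) forbidden (parity, ΔL, ΔJ fail)
(e) forbidden (parity, ΔL, ΔJ fail)
(f) forbidden (ΔS, ΔL fail)
(g) allowed
(h) forbidden (ΔJ fails)
Total allowed: 2 of 8.

2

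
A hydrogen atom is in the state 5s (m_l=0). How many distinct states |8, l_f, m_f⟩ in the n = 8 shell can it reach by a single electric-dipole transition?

3

E1 requires Δl = ±1, so l_f ∈ {-1, 1}; with 0 ≤ l_f ≤ n_f−1 = 7, the allowed l_f values are {1}.
For l_f = 1: m_f ∈ {m_i−1, m_i, m_i+1} ∩ [−1, 1] = {-1, 0, 1} → 3 states.
Total: 3.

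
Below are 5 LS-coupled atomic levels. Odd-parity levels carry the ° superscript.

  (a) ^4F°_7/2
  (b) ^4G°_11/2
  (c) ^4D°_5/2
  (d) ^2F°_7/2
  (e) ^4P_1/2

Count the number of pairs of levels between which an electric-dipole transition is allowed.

0

(a)–(b): forbidden (parity, ΔJ).
(a)–(c): forbidden (parity).
(a)–(d): forbidden (parity, ΔS).
(a)–(e): forbidden (ΔL, ΔJ).
(b)–(c): forbidden (parity, ΔL, ΔJ).
(b)–(d): forbidden (parity, ΔS, ΔJ).
(b)–(e): forbidden (ΔL, ΔJ).
(c)–(d): forbidden (parity, ΔS).
(c)–(e): forbidden (ΔJ).
(d)–(e): forbidden (ΔS, ΔL, ΔJ).
Allowed pairs: 0 of 10.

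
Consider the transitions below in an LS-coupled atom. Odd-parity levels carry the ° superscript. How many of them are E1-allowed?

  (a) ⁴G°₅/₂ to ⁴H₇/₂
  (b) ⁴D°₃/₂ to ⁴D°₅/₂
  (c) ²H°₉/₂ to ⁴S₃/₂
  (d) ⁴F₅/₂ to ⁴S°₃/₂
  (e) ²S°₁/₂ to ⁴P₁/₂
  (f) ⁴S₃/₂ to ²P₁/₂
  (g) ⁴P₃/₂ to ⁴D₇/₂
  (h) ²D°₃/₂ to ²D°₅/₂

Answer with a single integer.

1

(a) allowed
(b) forbidden (parity fails)
(c) forbidden (ΔS, ΔL, ΔJ fail)
(d) forbidden (ΔL fails)
(e) forbidden (ΔS fails)
(f) forbidden (parity, ΔS fail)
(g) forbidden (parity, ΔJ fail)
(h) forbidden (parity fails)
Total allowed: 1 of 8.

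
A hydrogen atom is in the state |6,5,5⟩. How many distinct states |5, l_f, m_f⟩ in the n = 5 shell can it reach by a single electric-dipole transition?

E1 requires Δl = ±1, so l_f ∈ {4, 6}; with 0 ≤ l_f ≤ n_f−1 = 4, the allowed l_f values are {4}.
For l_f = 4: m_f ∈ {m_i−1, m_i, m_i+1} ∩ [−4, 4] = {4} → 1 state.
Total: 1.

1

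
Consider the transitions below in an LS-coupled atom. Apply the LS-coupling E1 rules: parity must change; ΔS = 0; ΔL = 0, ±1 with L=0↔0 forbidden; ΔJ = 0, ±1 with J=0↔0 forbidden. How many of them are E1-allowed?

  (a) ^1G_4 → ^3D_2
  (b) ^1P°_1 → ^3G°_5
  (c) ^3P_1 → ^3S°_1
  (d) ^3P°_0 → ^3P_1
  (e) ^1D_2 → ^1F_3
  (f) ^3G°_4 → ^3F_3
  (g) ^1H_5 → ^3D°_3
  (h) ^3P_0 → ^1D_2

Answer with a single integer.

3

(a) forbidden (parity, ΔS, ΔL, ΔJ fail)
(b) forbidden (parity, ΔS, ΔL, ΔJ fail)
(c) allowed
(d) allowed
(e) forbidden (parity fails)
(f) allowed
(g) forbidden (ΔS, ΔL, ΔJ fail)
(h) forbidden (parity, ΔS, ΔJ fail)
Total allowed: 3 of 8.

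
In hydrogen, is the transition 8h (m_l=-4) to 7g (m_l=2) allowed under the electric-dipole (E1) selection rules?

forbidden

l: 5 → 4 (Δl = -1). Δl = ±1 passes.
Δm_l = 2 − (-4) = +6. E1 requires Δm_l = 0, ±1: fails.
The transition is electric-dipole forbidden.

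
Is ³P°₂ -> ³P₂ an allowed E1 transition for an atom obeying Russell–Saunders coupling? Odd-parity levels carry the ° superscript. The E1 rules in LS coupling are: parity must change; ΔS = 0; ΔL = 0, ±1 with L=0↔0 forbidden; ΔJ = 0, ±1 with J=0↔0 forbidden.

allowed

Reading off the term symbols: S 1→1, L 1→1, J 2→2, parity odd→even.
ΔL = 0, ±1 (not L=0↔0): L: 1 → 1, ΔL = +0 — passes.
ΔJ = 0, ±1 (not J=0↔0): J: 2 → 2, ΔJ = +0 — passes.
ΔS = 0: S: 1 → 1 — passes.
Parity must change: odd → even — passes.
All four E1 rules are satisfied.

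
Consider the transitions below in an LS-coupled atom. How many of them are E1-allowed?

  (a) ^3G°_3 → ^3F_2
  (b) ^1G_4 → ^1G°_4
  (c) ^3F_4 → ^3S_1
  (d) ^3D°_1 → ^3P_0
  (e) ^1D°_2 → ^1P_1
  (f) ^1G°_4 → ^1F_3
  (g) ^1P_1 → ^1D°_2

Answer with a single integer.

(a) allowed
(b) allowed
(c) forbidden (parity, ΔL, ΔJ fail)
(d) allowed
(e) allowed
(f) allowed
(g) allowed
Total allowed: 6 of 7.

6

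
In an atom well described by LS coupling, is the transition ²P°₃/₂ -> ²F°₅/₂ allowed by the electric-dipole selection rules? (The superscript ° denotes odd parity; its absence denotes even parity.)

forbidden

Reading off the term symbols: S 1/2→1/2, L 1→3, J 3/2→5/2, parity odd→odd.
Parity must change: odd → odd — fails.
ΔS = 0: S: 1/2 → 1/2 — ok.
ΔL = 0, ±1 (not L=0↔0): L: 1 → 3, ΔL = +2 — fails.
ΔJ = 0, ±1 (not J=0↔0): J: 3/2 → 5/2, ΔJ = +1 — ok.
Rule(s) violated: parity, ΔL.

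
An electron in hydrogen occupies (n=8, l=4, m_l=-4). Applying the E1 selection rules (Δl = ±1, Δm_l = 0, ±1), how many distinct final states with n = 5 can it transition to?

E1 requires Δl = ±1, so l_f ∈ {3, 5}; with 0 ≤ l_f ≤ n_f−1 = 4, the allowed l_f values are {3}.
For l_f = 3: m_f ∈ {m_i−1, m_i, m_i+1} ∩ [−3, 3] = {-3} → 1 state.
Total: 1.

1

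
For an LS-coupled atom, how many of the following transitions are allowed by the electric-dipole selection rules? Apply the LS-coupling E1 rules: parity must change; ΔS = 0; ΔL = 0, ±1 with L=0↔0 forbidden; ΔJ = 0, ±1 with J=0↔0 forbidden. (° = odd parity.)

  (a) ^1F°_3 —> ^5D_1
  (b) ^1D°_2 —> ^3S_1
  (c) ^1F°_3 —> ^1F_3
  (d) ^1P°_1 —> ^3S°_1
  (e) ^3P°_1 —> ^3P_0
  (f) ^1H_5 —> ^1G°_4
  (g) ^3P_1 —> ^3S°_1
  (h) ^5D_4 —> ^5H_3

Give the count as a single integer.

(a) forbidden (ΔS, ΔJ fail)
(b) forbidden (ΔS, ΔL fail)
(c) allowed
(d) forbidden (parity, ΔS fail)
(e) allowed
(f) allowed
(g) allowed
(h) forbidden (parity, ΔL fail)
Total allowed: 4 of 8.

4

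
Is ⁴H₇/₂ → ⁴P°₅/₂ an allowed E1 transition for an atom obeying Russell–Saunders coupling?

forbidden

Parity must change: even → odd — passes.
ΔS = 0: S: 3/2 → 3/2 — passes.
ΔL = 0, ±1 (not L=0↔0): L: 5 → 1, ΔL = -4 — fails.
ΔJ = 0, ±1 (not J=0↔0): J: 7/2 → 5/2, ΔJ = -1 — passes.
Rule(s) violated: ΔL.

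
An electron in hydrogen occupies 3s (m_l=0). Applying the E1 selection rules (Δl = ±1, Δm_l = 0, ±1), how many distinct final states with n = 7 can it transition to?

3

E1 requires Δl = ±1, so l_f ∈ {-1, 1}; with 0 ≤ l_f ≤ n_f−1 = 6, the allowed l_f values are {1}.
For l_f = 1: m_f ∈ {m_i−1, m_i, m_i+1} ∩ [−1, 1] = {-1, 0, 1} → 3 states.
Total: 3.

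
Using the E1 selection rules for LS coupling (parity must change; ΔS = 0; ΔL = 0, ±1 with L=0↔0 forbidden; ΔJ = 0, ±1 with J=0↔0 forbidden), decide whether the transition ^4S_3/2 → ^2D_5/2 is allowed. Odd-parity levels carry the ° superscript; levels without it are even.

forbidden

Parity must change: even → even — fails.
ΔS = 0: S: 3/2 → 1/2 — fails.
ΔL = 0, ±1 (not L=0↔0): L: 0 → 2, ΔL = +2 — fails.
ΔJ = 0, ±1 (not J=0↔0): J: 3/2 → 5/2, ΔJ = +1 — ok.
Rule(s) violated: parity, ΔS, ΔL.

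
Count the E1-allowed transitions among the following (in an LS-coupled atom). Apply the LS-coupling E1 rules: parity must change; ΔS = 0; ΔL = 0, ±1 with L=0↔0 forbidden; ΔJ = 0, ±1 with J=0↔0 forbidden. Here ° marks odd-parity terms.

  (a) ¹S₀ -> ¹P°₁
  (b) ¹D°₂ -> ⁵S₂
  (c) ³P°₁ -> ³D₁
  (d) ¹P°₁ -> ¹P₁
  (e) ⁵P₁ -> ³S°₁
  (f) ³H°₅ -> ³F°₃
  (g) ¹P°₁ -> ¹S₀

(a) allowed
(b) forbidden (ΔS, ΔL fail)
(c) allowed
(d) allowed
(e) forbidden (ΔS fails)
(f) forbidden (parity, ΔL, ΔJ fail)
(g) allowed
Total allowed: 4 of 7.

4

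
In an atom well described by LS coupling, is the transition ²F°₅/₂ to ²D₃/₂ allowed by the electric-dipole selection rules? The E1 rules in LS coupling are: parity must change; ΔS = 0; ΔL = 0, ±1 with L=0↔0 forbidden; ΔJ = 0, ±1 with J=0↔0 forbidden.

Initial level: S=1/2, L=3, J=5/2, parity odd. Final level: S=1/2, L=2, J=3/2, parity even.
ΔL = 0, ±1 (not L=0↔0): L: 3 → 2, ΔL = -1 — passes.
ΔJ = 0, ±1 (not J=0↔0): J: 5/2 → 3/2, ΔJ = -1 — passes.
Parity must change: odd → even — passes.
ΔS = 0: S: 1/2 → 1/2 — passes.
All four E1 rules are satisfied.

allowed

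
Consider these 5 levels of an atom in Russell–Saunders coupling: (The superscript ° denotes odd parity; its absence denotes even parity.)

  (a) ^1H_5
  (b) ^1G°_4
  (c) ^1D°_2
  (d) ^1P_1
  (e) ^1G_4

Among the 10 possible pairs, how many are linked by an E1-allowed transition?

3

(a)–(b): allowed.
(a)–(c): forbidden (ΔL, ΔJ).
(a)–(d): forbidden (parity, ΔL, ΔJ).
(a)–(e): forbidden (parity).
(b)–(c): forbidden (parity, ΔL, ΔJ).
(b)–(d): forbidden (ΔL, ΔJ).
(b)–(e): allowed.
(c)–(d): allowed.
(c)–(e): forbidden (ΔL, ΔJ).
(d)–(e): forbidden (parity, ΔL, ΔJ).
Allowed pairs: 3 of 10.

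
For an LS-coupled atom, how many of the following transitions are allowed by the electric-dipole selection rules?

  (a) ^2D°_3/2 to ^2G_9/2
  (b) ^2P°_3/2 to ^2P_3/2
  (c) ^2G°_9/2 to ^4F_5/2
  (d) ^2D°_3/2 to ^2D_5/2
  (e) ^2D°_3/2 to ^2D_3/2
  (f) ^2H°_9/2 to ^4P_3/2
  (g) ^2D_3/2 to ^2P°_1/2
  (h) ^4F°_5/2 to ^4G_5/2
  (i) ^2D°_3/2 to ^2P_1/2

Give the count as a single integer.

6

(a) forbidden (ΔL, ΔJ fail)
(b) allowed
(c) forbidden (ΔS, ΔJ fail)
(d) allowed
(e) allowed
(f) forbidden (ΔS, ΔL, ΔJ fail)
(g) allowed
(h) allowed
(i) allowed
Total allowed: 6 of 9.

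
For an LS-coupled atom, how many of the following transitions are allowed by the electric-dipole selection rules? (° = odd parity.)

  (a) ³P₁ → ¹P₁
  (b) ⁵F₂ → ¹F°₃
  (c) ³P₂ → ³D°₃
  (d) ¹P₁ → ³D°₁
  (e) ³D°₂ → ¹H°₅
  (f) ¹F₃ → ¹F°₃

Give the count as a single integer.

2

(a) forbidden (parity, ΔS fail)
(b) forbidden (ΔS fails)
(c) allowed
(d) forbidden (ΔS fails)
(e) forbidden (parity, ΔS, ΔL, ΔJ fail)
(f) allowed
Total allowed: 2 of 6.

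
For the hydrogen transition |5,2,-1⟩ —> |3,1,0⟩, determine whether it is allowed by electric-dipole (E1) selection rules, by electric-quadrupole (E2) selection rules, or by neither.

Δl = 1 − 2 = -1; l_i + l_f = 3.
Δm_l = +1.
E1 (Δl = ±1, |Δm_l| ≤ 1): satisfied.
E2 (Δl = 0,±2, l_i+l_f ≥ 2, |Δm_l| ≤ 2): not satisfied.

E1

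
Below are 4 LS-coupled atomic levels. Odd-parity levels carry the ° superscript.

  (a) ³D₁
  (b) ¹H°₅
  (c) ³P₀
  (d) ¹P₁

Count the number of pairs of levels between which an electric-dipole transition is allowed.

0

(a)–(b): forbidden (ΔS, ΔL, ΔJ).
(a)–(c): forbidden (parity).
(a)–(d): forbidden (parity, ΔS).
(b)–(c): forbidden (ΔS, ΔL, ΔJ).
(b)–(d): forbidden (ΔL, ΔJ).
(c)–(d): forbidden (parity, ΔS).
Allowed pairs: 0 of 6.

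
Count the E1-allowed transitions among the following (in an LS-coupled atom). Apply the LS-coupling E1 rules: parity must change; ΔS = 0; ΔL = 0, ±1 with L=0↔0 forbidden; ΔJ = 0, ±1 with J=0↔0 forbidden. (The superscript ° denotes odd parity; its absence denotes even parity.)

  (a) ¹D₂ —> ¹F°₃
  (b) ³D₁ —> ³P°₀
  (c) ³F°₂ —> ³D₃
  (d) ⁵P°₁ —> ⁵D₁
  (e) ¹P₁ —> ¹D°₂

5

(a) allowed
(b) allowed
(c) allowed
(d) allowed
(e) allowed
Total allowed: 5 of 5.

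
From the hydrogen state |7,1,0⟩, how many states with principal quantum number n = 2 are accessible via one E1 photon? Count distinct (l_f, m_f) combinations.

E1 requires Δl = ±1, so l_f ∈ {0, 2}; with 0 ≤ l_f ≤ n_f−1 = 1, the allowed l_f values are {0}.
For l_f = 0: m_f ∈ {m_i−1, m_i, m_i+1} ∩ [−0, 0] = {0} → 1 state.
Total: 1.

1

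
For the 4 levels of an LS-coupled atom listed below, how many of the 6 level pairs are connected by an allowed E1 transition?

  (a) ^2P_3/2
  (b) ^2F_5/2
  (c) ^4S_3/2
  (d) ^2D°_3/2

2

(a)–(b): forbidden (parity, ΔL).
(a)–(c): forbidden (parity, ΔS).
(a)–(d): allowed.
(b)–(c): forbidden (parity, ΔS, ΔL).
(b)–(d): allowed.
(c)–(d): forbidden (ΔS, ΔL).
Allowed pairs: 2 of 6.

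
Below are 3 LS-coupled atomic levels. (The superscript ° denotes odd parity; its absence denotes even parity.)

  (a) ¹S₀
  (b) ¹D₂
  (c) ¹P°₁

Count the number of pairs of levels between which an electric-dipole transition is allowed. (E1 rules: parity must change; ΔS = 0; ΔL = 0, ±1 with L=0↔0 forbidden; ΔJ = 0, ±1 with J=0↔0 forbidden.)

2

(a)–(b): forbidden (parity, ΔL, ΔJ).
(a)–(c): allowed.
(b)–(c): allowed.
Allowed pairs: 2 of 3.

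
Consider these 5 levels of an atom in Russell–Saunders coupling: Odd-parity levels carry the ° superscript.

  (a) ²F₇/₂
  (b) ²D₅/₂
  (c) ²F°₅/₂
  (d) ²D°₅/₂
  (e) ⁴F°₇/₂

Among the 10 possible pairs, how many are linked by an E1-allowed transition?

4

(a)–(b): forbidden (parity).
(a)–(c): allowed.
(a)–(d): allowed.
(a)–(e): forbidden (ΔS).
(b)–(c): allowed.
(b)–(d): allowed.
(b)–(e): forbidden (ΔS).
(c)–(d): forbidden (parity).
(c)–(e): forbidden (parity, ΔS).
(d)–(e): forbidden (parity, ΔS).
Allowed pairs: 4 of 10.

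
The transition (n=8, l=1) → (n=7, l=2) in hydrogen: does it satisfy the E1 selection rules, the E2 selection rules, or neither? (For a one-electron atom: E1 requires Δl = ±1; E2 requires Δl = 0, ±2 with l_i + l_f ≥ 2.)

E1

Δl = 2 − 1 = +1; l_i + l_f = 3.
E1 (Δl = ±1): satisfied.
E2 (Δl = 0,±2, l_i+l_f ≥ 2): not satisfied.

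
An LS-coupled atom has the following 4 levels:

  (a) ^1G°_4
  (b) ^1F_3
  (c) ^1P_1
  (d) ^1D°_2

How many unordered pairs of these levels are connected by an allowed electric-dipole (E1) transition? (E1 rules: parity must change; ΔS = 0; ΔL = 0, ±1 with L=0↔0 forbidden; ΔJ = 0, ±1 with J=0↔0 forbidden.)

(a)–(b): allowed.
(a)–(c): forbidden (ΔL, ΔJ).
(a)–(d): forbidden (parity, ΔL, ΔJ).
(b)–(c): forbidden (parity, ΔL, ΔJ).
(b)–(d): allowed.
(c)–(d): allowed.
Allowed pairs: 3 of 6.

3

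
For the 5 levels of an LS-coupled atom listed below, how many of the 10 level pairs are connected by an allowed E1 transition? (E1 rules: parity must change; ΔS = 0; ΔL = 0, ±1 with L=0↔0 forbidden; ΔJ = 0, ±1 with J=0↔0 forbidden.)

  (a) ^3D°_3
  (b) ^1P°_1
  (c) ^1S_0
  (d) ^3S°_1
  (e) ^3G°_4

(a)–(b): forbidden (parity, ΔS, ΔJ).
(a)–(c): forbidden (ΔS, ΔL, ΔJ).
(a)–(d): forbidden (parity, ΔL, ΔJ).
(a)–(e): forbidden (parity, ΔL).
(b)–(c): allowed.
(b)–(d): forbidden (parity, ΔS).
(b)–(e): forbidden (parity, ΔS, ΔL, ΔJ).
(c)–(d): forbidden (ΔS, ΔL).
(c)–(e): forbidden (ΔS, ΔL, ΔJ).
(d)–(e): forbidden (parity, ΔL, ΔJ).
Allowed pairs: 1 of 10.

1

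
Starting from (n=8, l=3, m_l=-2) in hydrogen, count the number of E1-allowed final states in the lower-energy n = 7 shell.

E1 requires Δl = ±1, so l_f ∈ {2, 4}; with 0 ≤ l_f ≤ n_f−1 = 6, the allowed l_f values are {2, 4}.
For l_f = 2: m_f ∈ {m_i−1, m_i, m_i+1} ∩ [−2, 2] = {-2, -1} → 2 states.
For l_f = 4: m_f ∈ {m_i−1, m_i, m_i+1} ∩ [−4, 4] = {-3, -2, -1} → 3 states.
Total: 5.

5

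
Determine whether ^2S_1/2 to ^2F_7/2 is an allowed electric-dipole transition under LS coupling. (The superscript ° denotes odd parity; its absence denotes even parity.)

Reading off the term symbols: S 1/2→1/2, L 0→3, J 1/2→7/2, parity even→even.
Parity must change: even → even — fails.
ΔS = 0: S: 1/2 → 1/2 — passes.
ΔL = 0, ±1 (not L=0↔0): L: 0 → 3, ΔL = +3 — fails.
ΔJ = 0, ±1 (not J=0↔0): J: 1/2 → 7/2, ΔJ = +3 — fails.
Rule(s) violated: parity, ΔL, ΔJ.

forbidden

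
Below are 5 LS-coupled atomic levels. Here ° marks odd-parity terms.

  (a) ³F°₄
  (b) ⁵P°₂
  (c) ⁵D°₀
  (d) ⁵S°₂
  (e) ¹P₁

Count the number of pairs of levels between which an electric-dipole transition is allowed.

(a)–(b): forbidden (parity, ΔS, ΔL, ΔJ).
(a)–(c): forbidden (parity, ΔS, ΔJ).
(a)–(d): forbidden (parity, ΔS, ΔL, ΔJ).
(a)–(e): forbidden (ΔS, ΔL, ΔJ).
(b)–(c): forbidden (parity, ΔJ).
(b)–(d): forbidden (parity).
(b)–(e): forbidden (ΔS).
(c)–(d): forbidden (parity, ΔL, ΔJ).
(c)–(e): forbidden (ΔS).
(d)–(e): forbidden (ΔS).
Allowed pairs: 0 of 10.

0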